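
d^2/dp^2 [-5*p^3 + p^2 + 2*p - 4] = 2 - 30*p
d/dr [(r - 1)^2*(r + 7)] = (r - 1)*(3*r + 13)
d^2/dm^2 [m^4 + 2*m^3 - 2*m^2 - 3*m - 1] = 12*m^2 + 12*m - 4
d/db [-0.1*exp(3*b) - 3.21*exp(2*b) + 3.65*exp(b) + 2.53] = (-0.3*exp(2*b) - 6.42*exp(b) + 3.65)*exp(b)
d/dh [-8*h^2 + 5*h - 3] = 5 - 16*h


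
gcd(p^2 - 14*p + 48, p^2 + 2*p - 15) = 1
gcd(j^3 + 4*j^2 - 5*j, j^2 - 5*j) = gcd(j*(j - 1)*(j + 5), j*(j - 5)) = j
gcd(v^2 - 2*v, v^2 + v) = v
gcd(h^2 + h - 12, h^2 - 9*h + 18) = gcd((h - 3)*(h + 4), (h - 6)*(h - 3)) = h - 3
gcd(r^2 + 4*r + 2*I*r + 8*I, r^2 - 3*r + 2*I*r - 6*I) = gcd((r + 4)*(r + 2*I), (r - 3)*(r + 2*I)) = r + 2*I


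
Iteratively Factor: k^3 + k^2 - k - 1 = (k - 1)*(k^2 + 2*k + 1) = (k - 1)*(k + 1)*(k + 1)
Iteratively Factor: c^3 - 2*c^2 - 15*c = (c)*(c^2 - 2*c - 15) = c*(c + 3)*(c - 5)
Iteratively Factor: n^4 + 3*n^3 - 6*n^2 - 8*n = (n - 2)*(n^3 + 5*n^2 + 4*n) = (n - 2)*(n + 4)*(n^2 + n) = (n - 2)*(n + 1)*(n + 4)*(n)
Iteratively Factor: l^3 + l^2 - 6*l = (l - 2)*(l^2 + 3*l) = l*(l - 2)*(l + 3)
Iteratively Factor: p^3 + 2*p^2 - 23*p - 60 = (p + 3)*(p^2 - p - 20) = (p - 5)*(p + 3)*(p + 4)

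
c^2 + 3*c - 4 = (c - 1)*(c + 4)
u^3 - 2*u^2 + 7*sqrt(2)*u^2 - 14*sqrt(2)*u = u*(u - 2)*(u + 7*sqrt(2))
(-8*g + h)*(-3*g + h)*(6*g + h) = 144*g^3 - 42*g^2*h - 5*g*h^2 + h^3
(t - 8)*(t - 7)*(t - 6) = t^3 - 21*t^2 + 146*t - 336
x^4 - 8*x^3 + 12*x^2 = x^2*(x - 6)*(x - 2)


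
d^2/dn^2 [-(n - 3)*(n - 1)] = -2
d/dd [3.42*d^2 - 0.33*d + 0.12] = 6.84*d - 0.33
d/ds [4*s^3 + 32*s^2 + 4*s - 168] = 12*s^2 + 64*s + 4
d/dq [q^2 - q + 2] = 2*q - 1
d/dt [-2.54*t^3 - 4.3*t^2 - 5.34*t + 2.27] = -7.62*t^2 - 8.6*t - 5.34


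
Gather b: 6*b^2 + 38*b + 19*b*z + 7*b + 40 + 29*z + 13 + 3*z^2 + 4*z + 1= 6*b^2 + b*(19*z + 45) + 3*z^2 + 33*z + 54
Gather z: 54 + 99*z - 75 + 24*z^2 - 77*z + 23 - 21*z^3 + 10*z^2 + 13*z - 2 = -21*z^3 + 34*z^2 + 35*z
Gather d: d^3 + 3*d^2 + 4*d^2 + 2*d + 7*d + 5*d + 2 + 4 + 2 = d^3 + 7*d^2 + 14*d + 8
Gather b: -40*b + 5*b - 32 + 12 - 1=-35*b - 21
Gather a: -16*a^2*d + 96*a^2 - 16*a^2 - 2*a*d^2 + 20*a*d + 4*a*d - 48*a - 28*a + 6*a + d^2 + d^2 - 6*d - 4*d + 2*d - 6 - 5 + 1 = a^2*(80 - 16*d) + a*(-2*d^2 + 24*d - 70) + 2*d^2 - 8*d - 10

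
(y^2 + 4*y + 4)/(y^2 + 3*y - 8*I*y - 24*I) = (y^2 + 4*y + 4)/(y^2 + y*(3 - 8*I) - 24*I)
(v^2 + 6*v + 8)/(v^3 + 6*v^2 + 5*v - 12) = (v + 2)/(v^2 + 2*v - 3)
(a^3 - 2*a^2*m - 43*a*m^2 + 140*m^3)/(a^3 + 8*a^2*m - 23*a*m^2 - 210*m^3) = (a - 4*m)/(a + 6*m)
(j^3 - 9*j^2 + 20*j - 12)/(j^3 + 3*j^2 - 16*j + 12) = (j - 6)/(j + 6)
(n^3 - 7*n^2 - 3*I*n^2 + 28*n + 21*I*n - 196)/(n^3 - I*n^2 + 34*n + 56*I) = (n - 7)/(n + 2*I)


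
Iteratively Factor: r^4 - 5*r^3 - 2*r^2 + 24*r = (r + 2)*(r^3 - 7*r^2 + 12*r) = (r - 4)*(r + 2)*(r^2 - 3*r) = r*(r - 4)*(r + 2)*(r - 3)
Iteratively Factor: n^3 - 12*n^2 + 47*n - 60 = (n - 5)*(n^2 - 7*n + 12) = (n - 5)*(n - 4)*(n - 3)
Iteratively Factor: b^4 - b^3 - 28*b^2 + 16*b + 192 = (b - 4)*(b^3 + 3*b^2 - 16*b - 48) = (b - 4)*(b + 4)*(b^2 - b - 12) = (b - 4)*(b + 3)*(b + 4)*(b - 4)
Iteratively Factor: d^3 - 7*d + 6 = (d - 2)*(d^2 + 2*d - 3) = (d - 2)*(d + 3)*(d - 1)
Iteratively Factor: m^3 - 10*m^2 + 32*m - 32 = (m - 4)*(m^2 - 6*m + 8) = (m - 4)^2*(m - 2)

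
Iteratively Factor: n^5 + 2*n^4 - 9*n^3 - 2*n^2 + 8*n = (n + 1)*(n^4 + n^3 - 10*n^2 + 8*n) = (n - 2)*(n + 1)*(n^3 + 3*n^2 - 4*n) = n*(n - 2)*(n + 1)*(n^2 + 3*n - 4) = n*(n - 2)*(n + 1)*(n + 4)*(n - 1)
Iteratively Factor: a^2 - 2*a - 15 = (a + 3)*(a - 5)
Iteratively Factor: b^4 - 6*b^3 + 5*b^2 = (b)*(b^3 - 6*b^2 + 5*b) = b^2*(b^2 - 6*b + 5) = b^2*(b - 1)*(b - 5)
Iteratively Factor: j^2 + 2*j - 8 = (j - 2)*(j + 4)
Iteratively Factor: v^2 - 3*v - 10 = (v - 5)*(v + 2)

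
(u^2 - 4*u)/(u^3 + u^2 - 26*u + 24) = u/(u^2 + 5*u - 6)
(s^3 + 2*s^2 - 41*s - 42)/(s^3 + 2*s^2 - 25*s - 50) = (s^3 + 2*s^2 - 41*s - 42)/(s^3 + 2*s^2 - 25*s - 50)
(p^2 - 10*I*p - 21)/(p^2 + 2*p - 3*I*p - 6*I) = (p - 7*I)/(p + 2)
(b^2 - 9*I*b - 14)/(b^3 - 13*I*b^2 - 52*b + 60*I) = (b - 7*I)/(b^2 - 11*I*b - 30)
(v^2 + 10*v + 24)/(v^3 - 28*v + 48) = (v + 4)/(v^2 - 6*v + 8)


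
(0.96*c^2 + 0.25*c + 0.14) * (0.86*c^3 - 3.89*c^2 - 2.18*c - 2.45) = 0.8256*c^5 - 3.5194*c^4 - 2.9449*c^3 - 3.4416*c^2 - 0.9177*c - 0.343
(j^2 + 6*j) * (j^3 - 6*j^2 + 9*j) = j^5 - 27*j^3 + 54*j^2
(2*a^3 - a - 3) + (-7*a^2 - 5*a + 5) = 2*a^3 - 7*a^2 - 6*a + 2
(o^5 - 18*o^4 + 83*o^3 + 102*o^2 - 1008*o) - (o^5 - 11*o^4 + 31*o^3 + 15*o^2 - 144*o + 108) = -7*o^4 + 52*o^3 + 87*o^2 - 864*o - 108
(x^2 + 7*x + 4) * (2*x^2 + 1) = 2*x^4 + 14*x^3 + 9*x^2 + 7*x + 4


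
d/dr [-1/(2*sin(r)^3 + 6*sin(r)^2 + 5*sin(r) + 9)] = (6*sin(r)^2 + 12*sin(r) + 5)*cos(r)/(2*sin(r)^3 + 6*sin(r)^2 + 5*sin(r) + 9)^2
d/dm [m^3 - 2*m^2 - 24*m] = 3*m^2 - 4*m - 24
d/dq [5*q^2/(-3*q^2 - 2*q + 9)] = 10*q*(9 - q)/(9*q^4 + 12*q^3 - 50*q^2 - 36*q + 81)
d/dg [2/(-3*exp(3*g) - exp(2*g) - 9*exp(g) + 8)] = (18*exp(2*g) + 4*exp(g) + 18)*exp(g)/(3*exp(3*g) + exp(2*g) + 9*exp(g) - 8)^2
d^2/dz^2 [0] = 0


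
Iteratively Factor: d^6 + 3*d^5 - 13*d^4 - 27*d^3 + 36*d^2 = (d + 4)*(d^5 - d^4 - 9*d^3 + 9*d^2) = d*(d + 4)*(d^4 - d^3 - 9*d^2 + 9*d) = d*(d - 3)*(d + 4)*(d^3 + 2*d^2 - 3*d) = d*(d - 3)*(d - 1)*(d + 4)*(d^2 + 3*d) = d^2*(d - 3)*(d - 1)*(d + 4)*(d + 3)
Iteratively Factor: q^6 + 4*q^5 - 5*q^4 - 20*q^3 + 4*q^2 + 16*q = (q + 1)*(q^5 + 3*q^4 - 8*q^3 - 12*q^2 + 16*q) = (q - 2)*(q + 1)*(q^4 + 5*q^3 + 2*q^2 - 8*q) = q*(q - 2)*(q + 1)*(q^3 + 5*q^2 + 2*q - 8) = q*(q - 2)*(q + 1)*(q + 2)*(q^2 + 3*q - 4) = q*(q - 2)*(q + 1)*(q + 2)*(q + 4)*(q - 1)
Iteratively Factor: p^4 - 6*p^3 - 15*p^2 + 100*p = (p)*(p^3 - 6*p^2 - 15*p + 100) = p*(p + 4)*(p^2 - 10*p + 25) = p*(p - 5)*(p + 4)*(p - 5)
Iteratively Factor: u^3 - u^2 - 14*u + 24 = (u + 4)*(u^2 - 5*u + 6) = (u - 2)*(u + 4)*(u - 3)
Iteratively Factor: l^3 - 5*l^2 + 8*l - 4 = (l - 1)*(l^2 - 4*l + 4) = (l - 2)*(l - 1)*(l - 2)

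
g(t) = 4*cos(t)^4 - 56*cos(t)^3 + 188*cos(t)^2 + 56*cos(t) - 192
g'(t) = -16*sin(t)*cos(t)^3 + 168*sin(t)*cos(t)^2 - 376*sin(t)*cos(t) - 56*sin(t)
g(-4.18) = -164.40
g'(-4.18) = 155.29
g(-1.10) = -132.97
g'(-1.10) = 172.43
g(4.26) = -175.73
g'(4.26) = -127.53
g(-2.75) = -36.01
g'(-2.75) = -170.87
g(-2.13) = -160.12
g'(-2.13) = -163.72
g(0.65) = -54.92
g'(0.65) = -155.49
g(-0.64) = -53.37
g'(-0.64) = 153.93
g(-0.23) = -7.34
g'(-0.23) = 63.29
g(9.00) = -41.84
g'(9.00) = 180.57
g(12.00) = -42.49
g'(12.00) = 141.26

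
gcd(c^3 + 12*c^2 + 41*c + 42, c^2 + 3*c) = c + 3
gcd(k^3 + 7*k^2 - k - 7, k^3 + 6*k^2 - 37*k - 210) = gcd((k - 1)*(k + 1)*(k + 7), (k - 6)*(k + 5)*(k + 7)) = k + 7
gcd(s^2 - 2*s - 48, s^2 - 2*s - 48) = s^2 - 2*s - 48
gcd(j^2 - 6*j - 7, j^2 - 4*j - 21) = j - 7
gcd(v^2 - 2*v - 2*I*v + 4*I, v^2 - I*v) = 1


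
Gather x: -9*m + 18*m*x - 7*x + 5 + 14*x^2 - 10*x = -9*m + 14*x^2 + x*(18*m - 17) + 5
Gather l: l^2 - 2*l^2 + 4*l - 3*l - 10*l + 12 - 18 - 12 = -l^2 - 9*l - 18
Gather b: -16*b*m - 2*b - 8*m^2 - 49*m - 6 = b*(-16*m - 2) - 8*m^2 - 49*m - 6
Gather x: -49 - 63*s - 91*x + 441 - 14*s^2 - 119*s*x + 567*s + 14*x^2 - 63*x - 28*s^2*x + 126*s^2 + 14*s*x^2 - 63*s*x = 112*s^2 + 504*s + x^2*(14*s + 14) + x*(-28*s^2 - 182*s - 154) + 392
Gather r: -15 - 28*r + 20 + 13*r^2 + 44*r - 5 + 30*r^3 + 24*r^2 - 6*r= 30*r^3 + 37*r^2 + 10*r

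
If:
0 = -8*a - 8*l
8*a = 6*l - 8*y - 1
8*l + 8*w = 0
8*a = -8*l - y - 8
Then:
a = 9/2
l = -9/2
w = 9/2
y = -8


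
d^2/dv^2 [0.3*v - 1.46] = 0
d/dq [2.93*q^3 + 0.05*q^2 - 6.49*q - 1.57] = 8.79*q^2 + 0.1*q - 6.49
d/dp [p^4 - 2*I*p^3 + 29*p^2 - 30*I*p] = 4*p^3 - 6*I*p^2 + 58*p - 30*I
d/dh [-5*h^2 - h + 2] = -10*h - 1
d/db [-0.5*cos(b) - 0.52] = 0.5*sin(b)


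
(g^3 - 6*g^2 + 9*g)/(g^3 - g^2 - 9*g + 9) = g*(g - 3)/(g^2 + 2*g - 3)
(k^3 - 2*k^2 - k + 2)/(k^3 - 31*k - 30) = (k^2 - 3*k + 2)/(k^2 - k - 30)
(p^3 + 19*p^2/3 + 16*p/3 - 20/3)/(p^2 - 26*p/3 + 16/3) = (p^2 + 7*p + 10)/(p - 8)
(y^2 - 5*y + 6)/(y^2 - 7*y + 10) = (y - 3)/(y - 5)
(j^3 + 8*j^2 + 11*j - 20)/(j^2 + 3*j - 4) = j + 5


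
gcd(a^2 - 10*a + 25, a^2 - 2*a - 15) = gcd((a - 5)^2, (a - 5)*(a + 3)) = a - 5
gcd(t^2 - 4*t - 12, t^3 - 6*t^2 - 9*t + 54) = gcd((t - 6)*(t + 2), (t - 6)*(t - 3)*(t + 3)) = t - 6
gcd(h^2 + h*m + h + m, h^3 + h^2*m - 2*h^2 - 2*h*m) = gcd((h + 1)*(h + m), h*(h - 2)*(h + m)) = h + m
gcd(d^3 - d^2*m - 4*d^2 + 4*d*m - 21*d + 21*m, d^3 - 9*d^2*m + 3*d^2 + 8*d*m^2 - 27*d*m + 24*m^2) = d^2 - d*m + 3*d - 3*m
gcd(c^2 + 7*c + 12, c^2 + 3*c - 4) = c + 4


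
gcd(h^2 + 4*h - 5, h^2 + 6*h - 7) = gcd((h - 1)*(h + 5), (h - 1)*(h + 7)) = h - 1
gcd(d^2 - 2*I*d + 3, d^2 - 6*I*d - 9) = d - 3*I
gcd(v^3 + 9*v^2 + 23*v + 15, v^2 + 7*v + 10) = v + 5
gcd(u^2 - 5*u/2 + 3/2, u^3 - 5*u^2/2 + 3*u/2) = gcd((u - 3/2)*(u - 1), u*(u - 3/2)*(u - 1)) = u^2 - 5*u/2 + 3/2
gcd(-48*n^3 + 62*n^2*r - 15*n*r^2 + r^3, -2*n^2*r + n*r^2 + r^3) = -n + r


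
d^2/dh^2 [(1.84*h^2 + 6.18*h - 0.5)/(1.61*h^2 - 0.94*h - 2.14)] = (-7.105427357601e-15*h^4 + 37.607668*h^3 + 30.260916*h^2 + 132.295632*h - 12.339448)/(4.173281*h^6 - 7.309722*h^5 - 12.373494*h^4 + 18.601472*h^3 + 16.446756*h^2 - 12.914472*h - 9.800344)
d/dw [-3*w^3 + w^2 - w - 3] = -9*w^2 + 2*w - 1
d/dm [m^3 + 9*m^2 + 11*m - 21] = 3*m^2 + 18*m + 11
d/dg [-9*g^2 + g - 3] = 1 - 18*g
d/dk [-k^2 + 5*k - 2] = 5 - 2*k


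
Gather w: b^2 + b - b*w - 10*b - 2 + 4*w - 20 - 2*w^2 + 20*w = b^2 - 9*b - 2*w^2 + w*(24 - b) - 22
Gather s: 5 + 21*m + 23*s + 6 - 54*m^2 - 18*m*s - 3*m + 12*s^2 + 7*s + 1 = -54*m^2 + 18*m + 12*s^2 + s*(30 - 18*m) + 12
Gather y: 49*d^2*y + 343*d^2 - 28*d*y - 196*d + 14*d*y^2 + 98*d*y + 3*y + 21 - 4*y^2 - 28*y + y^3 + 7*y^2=343*d^2 - 196*d + y^3 + y^2*(14*d + 3) + y*(49*d^2 + 70*d - 25) + 21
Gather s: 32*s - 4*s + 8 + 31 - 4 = 28*s + 35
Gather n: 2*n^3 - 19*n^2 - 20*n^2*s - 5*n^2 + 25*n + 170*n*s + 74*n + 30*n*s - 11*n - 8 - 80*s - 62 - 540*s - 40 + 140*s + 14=2*n^3 + n^2*(-20*s - 24) + n*(200*s + 88) - 480*s - 96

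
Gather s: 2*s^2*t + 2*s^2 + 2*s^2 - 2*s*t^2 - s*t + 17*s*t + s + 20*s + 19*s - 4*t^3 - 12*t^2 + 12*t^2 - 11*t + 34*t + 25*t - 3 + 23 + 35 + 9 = s^2*(2*t + 4) + s*(-2*t^2 + 16*t + 40) - 4*t^3 + 48*t + 64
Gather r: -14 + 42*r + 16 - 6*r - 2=36*r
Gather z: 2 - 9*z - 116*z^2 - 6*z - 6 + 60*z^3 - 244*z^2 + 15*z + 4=60*z^3 - 360*z^2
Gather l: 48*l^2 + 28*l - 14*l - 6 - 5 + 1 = 48*l^2 + 14*l - 10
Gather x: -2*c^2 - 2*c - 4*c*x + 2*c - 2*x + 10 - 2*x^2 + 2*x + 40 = -2*c^2 - 4*c*x - 2*x^2 + 50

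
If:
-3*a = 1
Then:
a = -1/3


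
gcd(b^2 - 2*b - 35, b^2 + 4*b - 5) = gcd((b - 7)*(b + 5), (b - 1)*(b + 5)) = b + 5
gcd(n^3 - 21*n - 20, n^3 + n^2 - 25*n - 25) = n^2 - 4*n - 5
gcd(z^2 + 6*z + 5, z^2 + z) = z + 1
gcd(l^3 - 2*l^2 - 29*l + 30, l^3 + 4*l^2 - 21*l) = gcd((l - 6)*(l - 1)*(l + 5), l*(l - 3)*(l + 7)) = 1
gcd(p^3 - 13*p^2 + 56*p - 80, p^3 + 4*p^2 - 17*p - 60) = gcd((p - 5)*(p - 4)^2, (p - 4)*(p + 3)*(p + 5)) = p - 4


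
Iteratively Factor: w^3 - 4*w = (w)*(w^2 - 4) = w*(w - 2)*(w + 2)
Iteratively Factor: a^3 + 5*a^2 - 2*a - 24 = (a - 2)*(a^2 + 7*a + 12) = (a - 2)*(a + 3)*(a + 4)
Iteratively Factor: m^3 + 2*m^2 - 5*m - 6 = (m + 3)*(m^2 - m - 2) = (m - 2)*(m + 3)*(m + 1)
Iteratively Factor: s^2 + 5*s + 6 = (s + 3)*(s + 2)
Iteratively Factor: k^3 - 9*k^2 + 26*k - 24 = (k - 4)*(k^2 - 5*k + 6) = (k - 4)*(k - 2)*(k - 3)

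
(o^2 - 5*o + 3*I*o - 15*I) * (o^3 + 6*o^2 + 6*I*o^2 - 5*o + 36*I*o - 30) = o^5 + o^4 + 9*I*o^4 - 53*o^3 + 9*I*o^3 - 23*o^2 - 285*I*o^2 + 690*o - 15*I*o + 450*I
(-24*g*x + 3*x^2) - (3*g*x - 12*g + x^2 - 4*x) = -27*g*x + 12*g + 2*x^2 + 4*x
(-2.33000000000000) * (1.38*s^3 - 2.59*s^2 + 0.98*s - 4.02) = -3.2154*s^3 + 6.0347*s^2 - 2.2834*s + 9.3666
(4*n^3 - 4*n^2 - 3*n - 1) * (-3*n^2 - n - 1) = -12*n^5 + 8*n^4 + 9*n^3 + 10*n^2 + 4*n + 1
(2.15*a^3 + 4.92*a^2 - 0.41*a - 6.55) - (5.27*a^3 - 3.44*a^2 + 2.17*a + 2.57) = -3.12*a^3 + 8.36*a^2 - 2.58*a - 9.12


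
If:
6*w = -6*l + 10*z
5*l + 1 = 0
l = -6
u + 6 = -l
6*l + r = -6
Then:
No Solution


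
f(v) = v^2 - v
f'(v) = 2*v - 1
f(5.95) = 29.45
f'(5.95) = 10.90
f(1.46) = 0.67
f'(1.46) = 1.92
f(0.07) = -0.07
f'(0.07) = -0.86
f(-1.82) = 5.13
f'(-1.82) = -4.64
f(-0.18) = 0.21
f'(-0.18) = -1.36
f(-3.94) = 19.46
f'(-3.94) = -8.88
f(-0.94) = 1.82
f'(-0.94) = -2.88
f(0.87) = -0.11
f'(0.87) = 0.74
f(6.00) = 30.00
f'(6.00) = 11.00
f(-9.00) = 90.00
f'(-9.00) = -19.00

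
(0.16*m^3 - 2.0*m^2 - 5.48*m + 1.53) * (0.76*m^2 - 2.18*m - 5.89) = 0.1216*m^5 - 1.8688*m^4 - 0.7472*m^3 + 24.8892*m^2 + 28.9418*m - 9.0117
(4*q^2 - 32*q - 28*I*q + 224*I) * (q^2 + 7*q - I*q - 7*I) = 4*q^4 - 4*q^3 - 32*I*q^3 - 252*q^2 + 32*I*q^2 + 28*q + 1792*I*q + 1568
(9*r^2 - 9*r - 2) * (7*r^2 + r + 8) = 63*r^4 - 54*r^3 + 49*r^2 - 74*r - 16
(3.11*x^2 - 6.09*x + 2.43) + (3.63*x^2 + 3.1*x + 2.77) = 6.74*x^2 - 2.99*x + 5.2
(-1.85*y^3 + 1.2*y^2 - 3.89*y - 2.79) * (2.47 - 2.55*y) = 4.7175*y^4 - 7.6295*y^3 + 12.8835*y^2 - 2.4938*y - 6.8913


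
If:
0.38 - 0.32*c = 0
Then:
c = 1.19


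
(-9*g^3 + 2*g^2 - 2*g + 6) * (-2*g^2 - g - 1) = 18*g^5 + 5*g^4 + 11*g^3 - 12*g^2 - 4*g - 6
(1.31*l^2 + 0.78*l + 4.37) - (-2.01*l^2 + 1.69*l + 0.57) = 3.32*l^2 - 0.91*l + 3.8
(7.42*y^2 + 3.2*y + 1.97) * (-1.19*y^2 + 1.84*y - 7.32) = -8.8298*y^4 + 9.8448*y^3 - 50.7707*y^2 - 19.7992*y - 14.4204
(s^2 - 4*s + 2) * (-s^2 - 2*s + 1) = -s^4 + 2*s^3 + 7*s^2 - 8*s + 2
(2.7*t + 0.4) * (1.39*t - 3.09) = 3.753*t^2 - 7.787*t - 1.236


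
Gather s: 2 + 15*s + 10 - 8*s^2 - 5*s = -8*s^2 + 10*s + 12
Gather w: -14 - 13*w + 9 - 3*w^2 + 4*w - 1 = -3*w^2 - 9*w - 6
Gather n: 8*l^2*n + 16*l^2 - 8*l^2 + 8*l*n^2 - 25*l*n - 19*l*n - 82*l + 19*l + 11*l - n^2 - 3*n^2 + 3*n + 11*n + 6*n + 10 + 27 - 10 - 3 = 8*l^2 - 52*l + n^2*(8*l - 4) + n*(8*l^2 - 44*l + 20) + 24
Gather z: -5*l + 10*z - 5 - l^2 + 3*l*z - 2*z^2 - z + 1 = -l^2 - 5*l - 2*z^2 + z*(3*l + 9) - 4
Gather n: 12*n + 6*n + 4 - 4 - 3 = 18*n - 3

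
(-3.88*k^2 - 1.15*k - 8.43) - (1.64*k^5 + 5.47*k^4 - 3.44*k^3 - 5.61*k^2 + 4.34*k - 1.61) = -1.64*k^5 - 5.47*k^4 + 3.44*k^3 + 1.73*k^2 - 5.49*k - 6.82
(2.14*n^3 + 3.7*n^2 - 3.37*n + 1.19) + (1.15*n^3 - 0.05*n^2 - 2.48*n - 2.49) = 3.29*n^3 + 3.65*n^2 - 5.85*n - 1.3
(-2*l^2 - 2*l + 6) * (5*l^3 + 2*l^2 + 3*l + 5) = -10*l^5 - 14*l^4 + 20*l^3 - 4*l^2 + 8*l + 30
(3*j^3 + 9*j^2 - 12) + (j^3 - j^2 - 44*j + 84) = 4*j^3 + 8*j^2 - 44*j + 72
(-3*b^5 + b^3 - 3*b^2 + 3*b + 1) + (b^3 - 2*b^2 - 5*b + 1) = -3*b^5 + 2*b^3 - 5*b^2 - 2*b + 2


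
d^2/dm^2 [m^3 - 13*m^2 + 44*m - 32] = 6*m - 26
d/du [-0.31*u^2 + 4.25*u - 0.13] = 4.25 - 0.62*u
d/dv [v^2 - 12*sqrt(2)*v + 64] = 2*v - 12*sqrt(2)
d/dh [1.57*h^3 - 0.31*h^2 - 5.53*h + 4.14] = 4.71*h^2 - 0.62*h - 5.53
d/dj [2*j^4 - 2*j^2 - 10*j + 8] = 8*j^3 - 4*j - 10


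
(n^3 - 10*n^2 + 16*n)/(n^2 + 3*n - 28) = n*(n^2 - 10*n + 16)/(n^2 + 3*n - 28)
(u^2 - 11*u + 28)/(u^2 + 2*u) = (u^2 - 11*u + 28)/(u*(u + 2))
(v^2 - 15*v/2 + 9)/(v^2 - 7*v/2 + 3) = (v - 6)/(v - 2)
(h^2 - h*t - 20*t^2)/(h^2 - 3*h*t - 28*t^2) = (-h + 5*t)/(-h + 7*t)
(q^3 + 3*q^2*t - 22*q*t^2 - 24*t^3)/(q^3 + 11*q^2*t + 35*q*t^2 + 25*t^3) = (q^2 + 2*q*t - 24*t^2)/(q^2 + 10*q*t + 25*t^2)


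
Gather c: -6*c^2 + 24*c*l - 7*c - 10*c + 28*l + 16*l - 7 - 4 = -6*c^2 + c*(24*l - 17) + 44*l - 11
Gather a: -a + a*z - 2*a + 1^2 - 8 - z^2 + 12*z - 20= a*(z - 3) - z^2 + 12*z - 27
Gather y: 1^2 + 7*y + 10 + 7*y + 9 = 14*y + 20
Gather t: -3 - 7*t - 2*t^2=-2*t^2 - 7*t - 3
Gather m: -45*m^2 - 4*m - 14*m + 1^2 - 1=-45*m^2 - 18*m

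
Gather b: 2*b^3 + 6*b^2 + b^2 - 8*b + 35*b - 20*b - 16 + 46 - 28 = 2*b^3 + 7*b^2 + 7*b + 2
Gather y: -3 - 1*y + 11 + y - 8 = 0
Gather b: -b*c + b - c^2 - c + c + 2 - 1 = b*(1 - c) - c^2 + 1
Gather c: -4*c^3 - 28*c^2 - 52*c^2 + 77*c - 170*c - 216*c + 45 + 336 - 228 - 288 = -4*c^3 - 80*c^2 - 309*c - 135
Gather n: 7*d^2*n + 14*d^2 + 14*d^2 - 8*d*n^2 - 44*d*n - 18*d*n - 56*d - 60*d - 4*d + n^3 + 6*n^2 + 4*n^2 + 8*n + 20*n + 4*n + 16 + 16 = 28*d^2 - 120*d + n^3 + n^2*(10 - 8*d) + n*(7*d^2 - 62*d + 32) + 32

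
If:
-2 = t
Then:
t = -2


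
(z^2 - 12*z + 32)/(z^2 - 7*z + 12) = (z - 8)/(z - 3)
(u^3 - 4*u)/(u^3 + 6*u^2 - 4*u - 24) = u/(u + 6)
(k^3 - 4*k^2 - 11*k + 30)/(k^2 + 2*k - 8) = (k^2 - 2*k - 15)/(k + 4)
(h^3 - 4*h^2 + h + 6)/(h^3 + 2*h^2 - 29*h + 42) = (h + 1)/(h + 7)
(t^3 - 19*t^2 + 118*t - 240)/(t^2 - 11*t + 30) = t - 8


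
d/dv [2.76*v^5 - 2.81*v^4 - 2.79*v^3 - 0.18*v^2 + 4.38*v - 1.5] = 13.8*v^4 - 11.24*v^3 - 8.37*v^2 - 0.36*v + 4.38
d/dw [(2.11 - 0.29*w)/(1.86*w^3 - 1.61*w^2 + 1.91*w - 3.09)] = (1.0788*w^3 - 12.2407*w^2 + 6.7942*w - 3.134)/(3.4596*w^6 - 5.9892*w^5 + 9.6973*w^4 - 17.645*w^3 + 13.5979*w^2 - 11.8038*w + 9.5481)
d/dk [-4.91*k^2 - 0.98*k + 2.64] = -9.82*k - 0.98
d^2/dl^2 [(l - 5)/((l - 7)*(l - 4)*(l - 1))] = 6*(l^5 - 22*l^4 + 195*l^3 - 859*l^2 + 1864*l - 1611)/(l^9 - 36*l^8 + 549*l^7 - 4620*l^6 + 23427*l^5 - 73404*l^4 + 140295*l^3 - 155988*l^2 + 91728*l - 21952)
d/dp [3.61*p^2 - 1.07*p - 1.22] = 7.22*p - 1.07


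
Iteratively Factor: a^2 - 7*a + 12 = (a - 3)*(a - 4)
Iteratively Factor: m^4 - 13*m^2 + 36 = (m + 2)*(m^3 - 2*m^2 - 9*m + 18) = (m - 2)*(m + 2)*(m^2 - 9) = (m - 2)*(m + 2)*(m + 3)*(m - 3)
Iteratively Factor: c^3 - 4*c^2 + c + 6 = (c + 1)*(c^2 - 5*c + 6) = (c - 2)*(c + 1)*(c - 3)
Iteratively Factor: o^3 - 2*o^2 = (o - 2)*(o^2) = o*(o - 2)*(o)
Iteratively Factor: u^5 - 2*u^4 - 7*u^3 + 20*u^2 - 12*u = (u + 3)*(u^4 - 5*u^3 + 8*u^2 - 4*u) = (u - 2)*(u + 3)*(u^3 - 3*u^2 + 2*u) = (u - 2)*(u - 1)*(u + 3)*(u^2 - 2*u) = u*(u - 2)*(u - 1)*(u + 3)*(u - 2)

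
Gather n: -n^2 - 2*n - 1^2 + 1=-n^2 - 2*n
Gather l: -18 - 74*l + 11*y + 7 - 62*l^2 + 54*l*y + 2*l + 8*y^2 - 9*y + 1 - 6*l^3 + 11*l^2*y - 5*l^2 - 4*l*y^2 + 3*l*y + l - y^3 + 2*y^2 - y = -6*l^3 + l^2*(11*y - 67) + l*(-4*y^2 + 57*y - 71) - y^3 + 10*y^2 + y - 10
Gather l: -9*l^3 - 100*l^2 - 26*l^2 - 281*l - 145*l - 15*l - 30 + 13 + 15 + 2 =-9*l^3 - 126*l^2 - 441*l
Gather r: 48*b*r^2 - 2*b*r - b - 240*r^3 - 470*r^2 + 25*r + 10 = -b - 240*r^3 + r^2*(48*b - 470) + r*(25 - 2*b) + 10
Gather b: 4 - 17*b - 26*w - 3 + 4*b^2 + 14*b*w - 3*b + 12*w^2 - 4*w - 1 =4*b^2 + b*(14*w - 20) + 12*w^2 - 30*w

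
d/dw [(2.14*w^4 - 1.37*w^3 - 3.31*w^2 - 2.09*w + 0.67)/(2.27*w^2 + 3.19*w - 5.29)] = (9.7156*w^5 + 17.3699*w^4 - 54.023*w^3 + 15.9273*w^2 + 31.978*w + 8.9188)/(5.1529*w^4 + 14.4826*w^3 - 13.8405*w^2 - 33.7502*w + 27.9841)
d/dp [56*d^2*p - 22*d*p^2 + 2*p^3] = 56*d^2 - 44*d*p + 6*p^2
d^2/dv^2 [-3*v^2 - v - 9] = -6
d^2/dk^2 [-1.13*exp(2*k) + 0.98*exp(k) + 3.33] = (0.98 - 4.52*exp(k))*exp(k)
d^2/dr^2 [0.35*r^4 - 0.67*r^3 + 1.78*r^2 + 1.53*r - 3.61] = 4.2*r^2 - 4.02*r + 3.56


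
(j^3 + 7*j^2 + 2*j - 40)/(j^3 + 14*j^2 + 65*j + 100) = (j - 2)/(j + 5)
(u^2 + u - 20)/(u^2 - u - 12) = (u + 5)/(u + 3)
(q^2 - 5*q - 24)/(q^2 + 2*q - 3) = (q - 8)/(q - 1)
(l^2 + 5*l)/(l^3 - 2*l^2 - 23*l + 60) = l/(l^2 - 7*l + 12)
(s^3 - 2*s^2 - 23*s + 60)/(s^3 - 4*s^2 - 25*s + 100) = (s - 3)/(s - 5)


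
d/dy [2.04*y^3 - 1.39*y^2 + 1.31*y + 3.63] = 6.12*y^2 - 2.78*y + 1.31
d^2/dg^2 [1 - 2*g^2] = -4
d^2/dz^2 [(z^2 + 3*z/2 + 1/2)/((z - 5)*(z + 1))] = 11/(z^3 - 15*z^2 + 75*z - 125)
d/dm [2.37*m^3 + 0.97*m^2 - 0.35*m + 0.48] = 7.11*m^2 + 1.94*m - 0.35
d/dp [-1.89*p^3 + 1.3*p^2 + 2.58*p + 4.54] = -5.67*p^2 + 2.6*p + 2.58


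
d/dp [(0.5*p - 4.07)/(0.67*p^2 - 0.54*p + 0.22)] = (-0.335*p^2 + 5.4538*p - 2.0878)/(0.4489*p^4 - 0.7236*p^3 + 0.5864*p^2 - 0.2376*p + 0.0484)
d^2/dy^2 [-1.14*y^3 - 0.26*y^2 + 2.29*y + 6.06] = -6.84*y - 0.52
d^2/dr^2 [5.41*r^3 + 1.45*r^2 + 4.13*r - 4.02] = 32.46*r + 2.9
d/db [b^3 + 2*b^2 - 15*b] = 3*b^2 + 4*b - 15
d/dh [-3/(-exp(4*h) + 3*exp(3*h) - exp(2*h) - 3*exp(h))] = 3*(-4*exp(3*h) + 9*exp(2*h) - 2*exp(h) - 3)*exp(-h)/(exp(3*h) - 3*exp(2*h) + exp(h) + 3)^2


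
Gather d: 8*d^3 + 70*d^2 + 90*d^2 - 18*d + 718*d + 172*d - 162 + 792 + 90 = 8*d^3 + 160*d^2 + 872*d + 720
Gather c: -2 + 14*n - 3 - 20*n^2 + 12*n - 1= -20*n^2 + 26*n - 6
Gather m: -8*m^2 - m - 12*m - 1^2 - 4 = -8*m^2 - 13*m - 5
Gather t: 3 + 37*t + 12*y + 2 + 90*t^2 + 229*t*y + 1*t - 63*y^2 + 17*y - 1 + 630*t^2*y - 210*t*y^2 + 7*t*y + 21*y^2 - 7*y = t^2*(630*y + 90) + t*(-210*y^2 + 236*y + 38) - 42*y^2 + 22*y + 4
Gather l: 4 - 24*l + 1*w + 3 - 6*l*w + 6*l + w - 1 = l*(-6*w - 18) + 2*w + 6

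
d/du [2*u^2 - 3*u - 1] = 4*u - 3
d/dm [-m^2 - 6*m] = -2*m - 6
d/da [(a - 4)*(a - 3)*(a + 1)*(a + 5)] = 4*a^3 - 3*a^2 - 50*a + 37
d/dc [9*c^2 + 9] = 18*c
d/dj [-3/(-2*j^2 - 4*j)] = 3*(-j - 1)/(j^2*(j + 2)^2)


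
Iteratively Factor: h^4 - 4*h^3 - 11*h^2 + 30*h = (h)*(h^3 - 4*h^2 - 11*h + 30) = h*(h - 2)*(h^2 - 2*h - 15) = h*(h - 2)*(h + 3)*(h - 5)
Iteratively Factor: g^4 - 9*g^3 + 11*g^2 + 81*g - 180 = (g - 5)*(g^3 - 4*g^2 - 9*g + 36) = (g - 5)*(g - 4)*(g^2 - 9) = (g - 5)*(g - 4)*(g + 3)*(g - 3)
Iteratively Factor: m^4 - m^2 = (m)*(m^3 - m) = m*(m - 1)*(m^2 + m) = m^2*(m - 1)*(m + 1)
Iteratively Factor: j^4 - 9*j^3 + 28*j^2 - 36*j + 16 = (j - 2)*(j^3 - 7*j^2 + 14*j - 8) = (j - 4)*(j - 2)*(j^2 - 3*j + 2) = (j - 4)*(j - 2)^2*(j - 1)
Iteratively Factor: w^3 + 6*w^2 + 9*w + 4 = (w + 1)*(w^2 + 5*w + 4) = (w + 1)^2*(w + 4)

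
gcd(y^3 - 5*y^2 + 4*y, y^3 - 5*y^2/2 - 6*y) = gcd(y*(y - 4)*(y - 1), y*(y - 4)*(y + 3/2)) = y^2 - 4*y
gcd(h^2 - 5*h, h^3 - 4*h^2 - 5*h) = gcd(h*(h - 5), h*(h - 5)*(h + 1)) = h^2 - 5*h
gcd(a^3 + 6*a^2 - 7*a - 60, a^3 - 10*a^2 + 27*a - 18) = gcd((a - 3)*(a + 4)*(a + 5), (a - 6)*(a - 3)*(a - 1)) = a - 3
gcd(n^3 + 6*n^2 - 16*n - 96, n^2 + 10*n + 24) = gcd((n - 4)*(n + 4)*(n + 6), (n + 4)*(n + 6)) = n^2 + 10*n + 24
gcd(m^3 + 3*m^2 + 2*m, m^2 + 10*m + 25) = 1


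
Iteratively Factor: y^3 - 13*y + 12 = (y - 3)*(y^2 + 3*y - 4) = (y - 3)*(y + 4)*(y - 1)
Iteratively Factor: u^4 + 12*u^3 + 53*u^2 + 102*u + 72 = (u + 3)*(u^3 + 9*u^2 + 26*u + 24) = (u + 2)*(u + 3)*(u^2 + 7*u + 12) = (u + 2)*(u + 3)*(u + 4)*(u + 3)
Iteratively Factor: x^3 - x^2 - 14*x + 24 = (x - 2)*(x^2 + x - 12) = (x - 3)*(x - 2)*(x + 4)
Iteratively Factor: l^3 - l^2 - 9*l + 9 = (l - 1)*(l^2 - 9) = (l - 1)*(l + 3)*(l - 3)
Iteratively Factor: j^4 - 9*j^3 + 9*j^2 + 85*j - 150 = (j + 3)*(j^3 - 12*j^2 + 45*j - 50) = (j - 5)*(j + 3)*(j^2 - 7*j + 10) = (j - 5)^2*(j + 3)*(j - 2)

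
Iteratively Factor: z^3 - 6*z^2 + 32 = (z + 2)*(z^2 - 8*z + 16) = (z - 4)*(z + 2)*(z - 4)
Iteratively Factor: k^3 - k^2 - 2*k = (k - 2)*(k^2 + k) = (k - 2)*(k + 1)*(k)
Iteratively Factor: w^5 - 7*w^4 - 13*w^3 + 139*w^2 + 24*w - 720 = (w - 4)*(w^4 - 3*w^3 - 25*w^2 + 39*w + 180) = (w - 5)*(w - 4)*(w^3 + 2*w^2 - 15*w - 36) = (w - 5)*(w - 4)*(w + 3)*(w^2 - w - 12) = (w - 5)*(w - 4)*(w + 3)^2*(w - 4)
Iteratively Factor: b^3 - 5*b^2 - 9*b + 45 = (b - 5)*(b^2 - 9) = (b - 5)*(b + 3)*(b - 3)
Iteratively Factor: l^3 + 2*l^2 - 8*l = (l)*(l^2 + 2*l - 8) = l*(l + 4)*(l - 2)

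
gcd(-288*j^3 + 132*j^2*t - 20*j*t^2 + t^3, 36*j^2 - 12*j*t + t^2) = 36*j^2 - 12*j*t + t^2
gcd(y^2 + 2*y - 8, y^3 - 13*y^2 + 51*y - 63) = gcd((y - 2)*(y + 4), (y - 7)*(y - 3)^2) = 1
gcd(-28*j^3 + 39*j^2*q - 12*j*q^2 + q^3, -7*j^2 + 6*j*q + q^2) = -j + q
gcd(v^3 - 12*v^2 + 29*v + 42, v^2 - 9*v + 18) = v - 6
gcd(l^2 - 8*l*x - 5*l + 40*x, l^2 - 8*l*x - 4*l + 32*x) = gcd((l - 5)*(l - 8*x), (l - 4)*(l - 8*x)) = -l + 8*x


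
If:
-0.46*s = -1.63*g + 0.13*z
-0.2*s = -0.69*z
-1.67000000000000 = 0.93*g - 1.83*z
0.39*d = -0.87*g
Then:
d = -4.61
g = 2.07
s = 6.78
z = 1.96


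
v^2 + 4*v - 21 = (v - 3)*(v + 7)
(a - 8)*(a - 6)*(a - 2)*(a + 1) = a^4 - 15*a^3 + 60*a^2 - 20*a - 96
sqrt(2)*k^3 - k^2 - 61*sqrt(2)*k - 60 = (k - 6*sqrt(2))*(k + 5*sqrt(2))*(sqrt(2)*k + 1)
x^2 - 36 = (x - 6)*(x + 6)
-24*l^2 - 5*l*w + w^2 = (-8*l + w)*(3*l + w)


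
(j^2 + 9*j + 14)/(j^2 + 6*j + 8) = (j + 7)/(j + 4)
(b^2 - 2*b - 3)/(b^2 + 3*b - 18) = (b + 1)/(b + 6)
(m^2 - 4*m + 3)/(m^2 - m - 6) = (m - 1)/(m + 2)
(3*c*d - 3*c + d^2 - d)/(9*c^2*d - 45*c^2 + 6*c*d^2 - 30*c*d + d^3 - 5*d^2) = (d - 1)/(3*c*d - 15*c + d^2 - 5*d)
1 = 1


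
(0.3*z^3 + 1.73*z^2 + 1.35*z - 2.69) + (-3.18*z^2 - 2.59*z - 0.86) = 0.3*z^3 - 1.45*z^2 - 1.24*z - 3.55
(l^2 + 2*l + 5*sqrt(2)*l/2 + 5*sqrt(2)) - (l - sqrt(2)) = l^2 + l + 5*sqrt(2)*l/2 + 6*sqrt(2)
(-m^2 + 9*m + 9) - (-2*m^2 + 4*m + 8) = m^2 + 5*m + 1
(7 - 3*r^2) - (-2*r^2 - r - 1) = -r^2 + r + 8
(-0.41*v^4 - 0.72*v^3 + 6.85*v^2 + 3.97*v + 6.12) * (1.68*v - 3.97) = -0.6888*v^5 + 0.4181*v^4 + 14.3664*v^3 - 20.5249*v^2 - 5.4793*v - 24.2964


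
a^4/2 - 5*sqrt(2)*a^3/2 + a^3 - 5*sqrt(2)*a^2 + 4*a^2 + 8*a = a*(a/2 + 1)*(a - 4*sqrt(2))*(a - sqrt(2))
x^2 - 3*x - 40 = (x - 8)*(x + 5)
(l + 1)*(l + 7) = l^2 + 8*l + 7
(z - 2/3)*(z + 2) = z^2 + 4*z/3 - 4/3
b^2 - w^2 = (b - w)*(b + w)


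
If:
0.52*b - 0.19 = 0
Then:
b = 0.37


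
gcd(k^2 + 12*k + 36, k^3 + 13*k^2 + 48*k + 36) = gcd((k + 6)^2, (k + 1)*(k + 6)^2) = k^2 + 12*k + 36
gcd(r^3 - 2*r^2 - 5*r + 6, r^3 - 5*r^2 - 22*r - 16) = r + 2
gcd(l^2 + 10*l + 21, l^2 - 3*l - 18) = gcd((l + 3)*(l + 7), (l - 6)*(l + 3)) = l + 3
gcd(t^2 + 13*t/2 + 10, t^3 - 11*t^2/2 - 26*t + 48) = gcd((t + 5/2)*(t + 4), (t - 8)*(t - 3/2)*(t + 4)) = t + 4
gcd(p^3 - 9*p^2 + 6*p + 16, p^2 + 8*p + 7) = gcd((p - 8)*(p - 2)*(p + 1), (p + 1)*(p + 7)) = p + 1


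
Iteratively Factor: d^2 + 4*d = (d + 4)*(d)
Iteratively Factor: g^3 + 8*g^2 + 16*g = (g + 4)*(g^2 + 4*g) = (g + 4)^2*(g)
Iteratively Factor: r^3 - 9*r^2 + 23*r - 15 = (r - 1)*(r^2 - 8*r + 15) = (r - 3)*(r - 1)*(r - 5)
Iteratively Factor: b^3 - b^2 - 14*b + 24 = (b - 3)*(b^2 + 2*b - 8) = (b - 3)*(b - 2)*(b + 4)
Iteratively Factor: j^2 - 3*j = (j)*(j - 3)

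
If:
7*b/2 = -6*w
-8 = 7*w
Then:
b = 96/49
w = -8/7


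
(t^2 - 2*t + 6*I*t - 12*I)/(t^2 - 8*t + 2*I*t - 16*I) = (t^2 + t*(-2 + 6*I) - 12*I)/(t^2 + t*(-8 + 2*I) - 16*I)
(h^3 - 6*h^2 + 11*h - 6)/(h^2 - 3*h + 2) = h - 3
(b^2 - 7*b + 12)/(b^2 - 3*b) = (b - 4)/b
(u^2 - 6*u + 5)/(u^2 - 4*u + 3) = (u - 5)/(u - 3)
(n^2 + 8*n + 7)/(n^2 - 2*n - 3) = (n + 7)/(n - 3)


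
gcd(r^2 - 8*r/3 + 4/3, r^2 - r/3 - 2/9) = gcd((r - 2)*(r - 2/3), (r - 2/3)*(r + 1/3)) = r - 2/3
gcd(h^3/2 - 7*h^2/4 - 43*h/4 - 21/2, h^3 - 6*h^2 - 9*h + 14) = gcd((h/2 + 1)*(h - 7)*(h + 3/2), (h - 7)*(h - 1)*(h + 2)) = h^2 - 5*h - 14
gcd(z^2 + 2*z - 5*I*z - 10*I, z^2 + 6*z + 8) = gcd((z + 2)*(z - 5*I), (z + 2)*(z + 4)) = z + 2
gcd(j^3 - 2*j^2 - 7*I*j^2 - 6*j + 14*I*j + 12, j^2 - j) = 1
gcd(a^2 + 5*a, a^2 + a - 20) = a + 5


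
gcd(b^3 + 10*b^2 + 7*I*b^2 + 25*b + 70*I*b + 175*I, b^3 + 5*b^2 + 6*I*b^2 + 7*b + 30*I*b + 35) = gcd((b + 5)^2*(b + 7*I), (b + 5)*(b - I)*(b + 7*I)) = b^2 + b*(5 + 7*I) + 35*I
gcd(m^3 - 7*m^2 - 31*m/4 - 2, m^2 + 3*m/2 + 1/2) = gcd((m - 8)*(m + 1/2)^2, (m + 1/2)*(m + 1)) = m + 1/2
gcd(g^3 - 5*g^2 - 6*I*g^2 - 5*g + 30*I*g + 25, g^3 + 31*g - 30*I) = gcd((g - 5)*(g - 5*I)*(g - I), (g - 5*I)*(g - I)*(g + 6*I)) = g^2 - 6*I*g - 5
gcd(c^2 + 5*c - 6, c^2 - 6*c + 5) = c - 1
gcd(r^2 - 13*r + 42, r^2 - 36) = r - 6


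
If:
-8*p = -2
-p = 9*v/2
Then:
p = 1/4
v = -1/18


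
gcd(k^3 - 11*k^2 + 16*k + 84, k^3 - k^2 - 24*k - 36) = k^2 - 4*k - 12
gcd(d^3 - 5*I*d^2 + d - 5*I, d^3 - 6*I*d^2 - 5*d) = d^2 - 6*I*d - 5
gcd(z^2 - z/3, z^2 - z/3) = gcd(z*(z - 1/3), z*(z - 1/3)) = z^2 - z/3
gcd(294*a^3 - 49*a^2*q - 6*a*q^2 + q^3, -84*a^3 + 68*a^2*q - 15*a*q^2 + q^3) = 42*a^2 - 13*a*q + q^2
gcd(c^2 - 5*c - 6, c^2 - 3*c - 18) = c - 6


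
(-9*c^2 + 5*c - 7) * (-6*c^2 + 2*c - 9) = 54*c^4 - 48*c^3 + 133*c^2 - 59*c + 63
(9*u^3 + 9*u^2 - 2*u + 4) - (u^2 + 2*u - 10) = 9*u^3 + 8*u^2 - 4*u + 14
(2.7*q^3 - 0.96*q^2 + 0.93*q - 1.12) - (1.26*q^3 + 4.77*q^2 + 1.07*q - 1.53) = 1.44*q^3 - 5.73*q^2 - 0.14*q + 0.41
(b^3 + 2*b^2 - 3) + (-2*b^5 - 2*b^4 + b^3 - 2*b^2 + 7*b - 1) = -2*b^5 - 2*b^4 + 2*b^3 + 7*b - 4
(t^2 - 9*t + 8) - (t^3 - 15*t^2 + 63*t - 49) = -t^3 + 16*t^2 - 72*t + 57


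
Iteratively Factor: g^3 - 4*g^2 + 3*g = (g - 3)*(g^2 - g) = g*(g - 3)*(g - 1)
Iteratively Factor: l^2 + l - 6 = (l + 3)*(l - 2)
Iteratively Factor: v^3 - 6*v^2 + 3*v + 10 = (v - 5)*(v^2 - v - 2) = (v - 5)*(v + 1)*(v - 2)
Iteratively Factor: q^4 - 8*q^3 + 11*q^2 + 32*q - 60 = (q + 2)*(q^3 - 10*q^2 + 31*q - 30) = (q - 3)*(q + 2)*(q^2 - 7*q + 10) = (q - 5)*(q - 3)*(q + 2)*(q - 2)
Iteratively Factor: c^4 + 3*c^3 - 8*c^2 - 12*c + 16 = (c + 4)*(c^3 - c^2 - 4*c + 4) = (c - 1)*(c + 4)*(c^2 - 4) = (c - 2)*(c - 1)*(c + 4)*(c + 2)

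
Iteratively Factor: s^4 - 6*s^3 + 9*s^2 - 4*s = (s - 4)*(s^3 - 2*s^2 + s) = (s - 4)*(s - 1)*(s^2 - s) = (s - 4)*(s - 1)^2*(s)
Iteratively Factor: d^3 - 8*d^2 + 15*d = (d - 3)*(d^2 - 5*d) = (d - 5)*(d - 3)*(d)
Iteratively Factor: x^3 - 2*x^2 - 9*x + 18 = (x + 3)*(x^2 - 5*x + 6) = (x - 2)*(x + 3)*(x - 3)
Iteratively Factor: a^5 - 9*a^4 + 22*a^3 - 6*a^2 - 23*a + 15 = (a - 1)*(a^4 - 8*a^3 + 14*a^2 + 8*a - 15) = (a - 3)*(a - 1)*(a^3 - 5*a^2 - a + 5) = (a - 5)*(a - 3)*(a - 1)*(a^2 - 1) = (a - 5)*(a - 3)*(a - 1)^2*(a + 1)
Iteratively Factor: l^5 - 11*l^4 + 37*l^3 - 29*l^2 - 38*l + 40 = (l - 5)*(l^4 - 6*l^3 + 7*l^2 + 6*l - 8) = (l - 5)*(l - 4)*(l^3 - 2*l^2 - l + 2) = (l - 5)*(l - 4)*(l + 1)*(l^2 - 3*l + 2) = (l - 5)*(l - 4)*(l - 2)*(l + 1)*(l - 1)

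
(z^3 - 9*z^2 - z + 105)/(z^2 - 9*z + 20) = (z^2 - 4*z - 21)/(z - 4)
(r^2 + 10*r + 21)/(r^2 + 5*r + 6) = (r + 7)/(r + 2)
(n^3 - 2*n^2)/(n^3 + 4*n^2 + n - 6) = n^2*(n - 2)/(n^3 + 4*n^2 + n - 6)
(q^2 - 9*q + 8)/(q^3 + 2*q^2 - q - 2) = (q - 8)/(q^2 + 3*q + 2)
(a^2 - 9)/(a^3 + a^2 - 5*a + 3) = (a - 3)/(a^2 - 2*a + 1)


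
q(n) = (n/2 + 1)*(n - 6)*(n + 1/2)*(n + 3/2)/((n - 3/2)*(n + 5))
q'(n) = -(n/2 + 1)*(n - 6)*(n + 1/2)*(n + 3/2)/((n - 3/2)*(n + 5)^2) + (n/2 + 1)*(n - 6)*(n + 1/2)/((n - 3/2)*(n + 5)) + (n/2 + 1)*(n - 6)*(n + 3/2)/((n - 3/2)*(n + 5)) - (n/2 + 1)*(n - 6)*(n + 1/2)*(n + 3/2)/((n - 3/2)^2*(n + 5)) + (n/2 + 1)*(n + 1/2)*(n + 3/2)/((n - 3/2)*(n + 5)) + (n - 6)*(n + 1/2)*(n + 3/2)/(2*(n - 3/2)*(n + 5))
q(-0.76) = -0.08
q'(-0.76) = 0.14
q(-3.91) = -13.19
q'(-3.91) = 27.24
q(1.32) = 35.05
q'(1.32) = 223.93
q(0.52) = 2.63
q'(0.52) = 6.65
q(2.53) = -12.37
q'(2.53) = 7.34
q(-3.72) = -8.94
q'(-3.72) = 18.20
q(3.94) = -6.77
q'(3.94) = 2.91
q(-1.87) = 0.02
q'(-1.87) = 0.10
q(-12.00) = 115.00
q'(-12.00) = -13.89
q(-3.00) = -1.88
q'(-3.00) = 4.60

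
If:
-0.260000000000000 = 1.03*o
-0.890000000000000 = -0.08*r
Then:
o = -0.25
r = 11.12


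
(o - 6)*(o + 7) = o^2 + o - 42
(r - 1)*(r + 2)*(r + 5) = r^3 + 6*r^2 + 3*r - 10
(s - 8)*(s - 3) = s^2 - 11*s + 24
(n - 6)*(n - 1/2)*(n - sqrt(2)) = n^3 - 13*n^2/2 - sqrt(2)*n^2 + 3*n + 13*sqrt(2)*n/2 - 3*sqrt(2)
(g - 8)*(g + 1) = g^2 - 7*g - 8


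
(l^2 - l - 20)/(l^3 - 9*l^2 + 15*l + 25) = (l + 4)/(l^2 - 4*l - 5)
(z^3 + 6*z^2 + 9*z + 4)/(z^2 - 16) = (z^2 + 2*z + 1)/(z - 4)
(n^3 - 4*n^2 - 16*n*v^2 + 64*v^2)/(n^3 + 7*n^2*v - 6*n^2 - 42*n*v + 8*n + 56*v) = (n^2 - 16*v^2)/(n^2 + 7*n*v - 2*n - 14*v)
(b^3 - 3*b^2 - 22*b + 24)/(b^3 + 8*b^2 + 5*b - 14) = (b^2 - 2*b - 24)/(b^2 + 9*b + 14)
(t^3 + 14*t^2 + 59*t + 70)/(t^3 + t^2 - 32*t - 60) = (t + 7)/(t - 6)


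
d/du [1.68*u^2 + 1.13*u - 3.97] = 3.36*u + 1.13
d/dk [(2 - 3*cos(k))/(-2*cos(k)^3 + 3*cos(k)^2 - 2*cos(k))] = (12*cos(k)^3 - 21*cos(k)^2 + 12*cos(k) - 4)*sin(k)/((3*cos(k) - cos(2*k) - 3)^2*cos(k)^2)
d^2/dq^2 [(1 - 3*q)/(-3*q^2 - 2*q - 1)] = 2*(4*(3*q - 1)*(3*q + 1)^2 - 3*(9*q + 1)*(3*q^2 + 2*q + 1))/(3*q^2 + 2*q + 1)^3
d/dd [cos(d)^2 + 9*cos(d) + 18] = -(2*cos(d) + 9)*sin(d)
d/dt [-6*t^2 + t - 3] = 1 - 12*t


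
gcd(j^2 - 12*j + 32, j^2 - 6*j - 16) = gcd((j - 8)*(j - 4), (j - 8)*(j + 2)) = j - 8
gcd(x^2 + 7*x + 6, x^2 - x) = 1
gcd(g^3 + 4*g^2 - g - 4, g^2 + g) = g + 1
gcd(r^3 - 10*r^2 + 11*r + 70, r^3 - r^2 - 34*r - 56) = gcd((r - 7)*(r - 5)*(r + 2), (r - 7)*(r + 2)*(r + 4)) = r^2 - 5*r - 14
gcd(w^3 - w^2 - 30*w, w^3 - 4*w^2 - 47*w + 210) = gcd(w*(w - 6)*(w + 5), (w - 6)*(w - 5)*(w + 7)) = w - 6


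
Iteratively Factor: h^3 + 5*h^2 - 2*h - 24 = (h + 3)*(h^2 + 2*h - 8) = (h - 2)*(h + 3)*(h + 4)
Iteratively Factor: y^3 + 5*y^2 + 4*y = (y)*(y^2 + 5*y + 4) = y*(y + 1)*(y + 4)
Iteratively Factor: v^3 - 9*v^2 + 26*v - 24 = (v - 4)*(v^2 - 5*v + 6) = (v - 4)*(v - 2)*(v - 3)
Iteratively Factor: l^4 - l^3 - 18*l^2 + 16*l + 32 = (l + 4)*(l^3 - 5*l^2 + 2*l + 8) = (l - 2)*(l + 4)*(l^2 - 3*l - 4) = (l - 4)*(l - 2)*(l + 4)*(l + 1)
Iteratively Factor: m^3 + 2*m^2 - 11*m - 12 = (m - 3)*(m^2 + 5*m + 4) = (m - 3)*(m + 1)*(m + 4)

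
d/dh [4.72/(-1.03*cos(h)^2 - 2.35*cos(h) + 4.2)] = -(9.7232*cos(h) + 11.092)*sin(h)/(1.03*cos(h)^2 + 2.35*cos(h) - 4.2)^2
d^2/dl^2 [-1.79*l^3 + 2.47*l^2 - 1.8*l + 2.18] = 4.94 - 10.74*l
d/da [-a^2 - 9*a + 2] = -2*a - 9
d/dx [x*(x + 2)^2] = (x + 2)*(3*x + 2)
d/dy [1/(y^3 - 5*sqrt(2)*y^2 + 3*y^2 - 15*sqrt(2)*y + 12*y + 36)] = (-3*y^2 - 6*y + 10*sqrt(2)*y - 12 + 15*sqrt(2))/(y^3 - 5*sqrt(2)*y^2 + 3*y^2 - 15*sqrt(2)*y + 12*y + 36)^2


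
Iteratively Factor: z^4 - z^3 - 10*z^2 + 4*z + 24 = (z - 2)*(z^3 + z^2 - 8*z - 12) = (z - 2)*(z + 2)*(z^2 - z - 6) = (z - 3)*(z - 2)*(z + 2)*(z + 2)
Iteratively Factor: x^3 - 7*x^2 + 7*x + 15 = (x + 1)*(x^2 - 8*x + 15) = (x - 3)*(x + 1)*(x - 5)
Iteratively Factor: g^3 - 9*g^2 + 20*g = (g - 4)*(g^2 - 5*g) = g*(g - 4)*(g - 5)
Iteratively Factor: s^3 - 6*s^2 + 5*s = (s - 5)*(s^2 - s) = (s - 5)*(s - 1)*(s)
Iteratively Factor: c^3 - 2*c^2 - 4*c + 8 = (c + 2)*(c^2 - 4*c + 4) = (c - 2)*(c + 2)*(c - 2)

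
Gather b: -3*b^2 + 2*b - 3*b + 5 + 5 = -3*b^2 - b + 10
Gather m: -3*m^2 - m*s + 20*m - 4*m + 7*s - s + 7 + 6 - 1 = -3*m^2 + m*(16 - s) + 6*s + 12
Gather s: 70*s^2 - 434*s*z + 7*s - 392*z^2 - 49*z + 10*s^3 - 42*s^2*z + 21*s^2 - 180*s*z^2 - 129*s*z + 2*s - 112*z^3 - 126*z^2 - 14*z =10*s^3 + s^2*(91 - 42*z) + s*(-180*z^2 - 563*z + 9) - 112*z^3 - 518*z^2 - 63*z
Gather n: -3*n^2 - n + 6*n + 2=-3*n^2 + 5*n + 2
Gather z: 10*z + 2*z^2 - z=2*z^2 + 9*z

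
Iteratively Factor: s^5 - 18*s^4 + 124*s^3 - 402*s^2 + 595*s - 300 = (s - 5)*(s^4 - 13*s^3 + 59*s^2 - 107*s + 60) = (s - 5)^2*(s^3 - 8*s^2 + 19*s - 12) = (s - 5)^2*(s - 1)*(s^2 - 7*s + 12) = (s - 5)^2*(s - 3)*(s - 1)*(s - 4)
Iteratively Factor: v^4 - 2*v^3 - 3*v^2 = (v)*(v^3 - 2*v^2 - 3*v) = v*(v + 1)*(v^2 - 3*v) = v*(v - 3)*(v + 1)*(v)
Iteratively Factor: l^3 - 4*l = (l)*(l^2 - 4) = l*(l - 2)*(l + 2)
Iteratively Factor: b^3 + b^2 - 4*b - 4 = (b + 2)*(b^2 - b - 2) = (b + 1)*(b + 2)*(b - 2)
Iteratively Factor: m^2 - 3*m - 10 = (m - 5)*(m + 2)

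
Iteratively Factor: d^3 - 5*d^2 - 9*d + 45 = (d - 3)*(d^2 - 2*d - 15) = (d - 5)*(d - 3)*(d + 3)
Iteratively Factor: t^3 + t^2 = (t)*(t^2 + t) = t^2*(t + 1)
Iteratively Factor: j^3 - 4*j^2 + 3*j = (j - 1)*(j^2 - 3*j) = j*(j - 1)*(j - 3)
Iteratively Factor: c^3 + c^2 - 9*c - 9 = (c + 3)*(c^2 - 2*c - 3) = (c + 1)*(c + 3)*(c - 3)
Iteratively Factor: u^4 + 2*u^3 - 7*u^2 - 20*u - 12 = (u - 3)*(u^3 + 5*u^2 + 8*u + 4) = (u - 3)*(u + 2)*(u^2 + 3*u + 2) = (u - 3)*(u + 2)^2*(u + 1)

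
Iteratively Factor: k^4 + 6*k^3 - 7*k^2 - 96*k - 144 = (k - 4)*(k^3 + 10*k^2 + 33*k + 36) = (k - 4)*(k + 3)*(k^2 + 7*k + 12) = (k - 4)*(k + 3)*(k + 4)*(k + 3)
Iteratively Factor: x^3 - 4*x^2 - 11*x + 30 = (x - 5)*(x^2 + x - 6) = (x - 5)*(x - 2)*(x + 3)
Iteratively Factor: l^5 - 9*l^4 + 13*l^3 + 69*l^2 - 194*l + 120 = (l - 1)*(l^4 - 8*l^3 + 5*l^2 + 74*l - 120) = (l - 2)*(l - 1)*(l^3 - 6*l^2 - 7*l + 60) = (l - 5)*(l - 2)*(l - 1)*(l^2 - l - 12) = (l - 5)*(l - 4)*(l - 2)*(l - 1)*(l + 3)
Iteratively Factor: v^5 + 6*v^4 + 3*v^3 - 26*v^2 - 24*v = (v - 2)*(v^4 + 8*v^3 + 19*v^2 + 12*v) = (v - 2)*(v + 1)*(v^3 + 7*v^2 + 12*v) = (v - 2)*(v + 1)*(v + 3)*(v^2 + 4*v) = (v - 2)*(v + 1)*(v + 3)*(v + 4)*(v)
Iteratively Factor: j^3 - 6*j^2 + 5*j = (j)*(j^2 - 6*j + 5) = j*(j - 5)*(j - 1)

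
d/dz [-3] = 0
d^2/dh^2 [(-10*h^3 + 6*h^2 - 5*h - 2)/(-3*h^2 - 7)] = 6*(-55*h^3 + 144*h^2 + 385*h - 112)/(27*h^6 + 189*h^4 + 441*h^2 + 343)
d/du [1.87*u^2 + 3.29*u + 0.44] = 3.74*u + 3.29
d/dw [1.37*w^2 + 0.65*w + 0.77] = 2.74*w + 0.65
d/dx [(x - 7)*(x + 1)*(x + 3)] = 3*x^2 - 6*x - 25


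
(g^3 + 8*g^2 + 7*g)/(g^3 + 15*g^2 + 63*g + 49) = g/(g + 7)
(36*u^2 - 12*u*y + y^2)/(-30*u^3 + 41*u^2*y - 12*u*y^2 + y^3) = (-6*u + y)/(5*u^2 - 6*u*y + y^2)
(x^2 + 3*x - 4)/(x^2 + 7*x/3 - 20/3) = 3*(x - 1)/(3*x - 5)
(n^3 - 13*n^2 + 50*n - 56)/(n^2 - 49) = (n^2 - 6*n + 8)/(n + 7)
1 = 1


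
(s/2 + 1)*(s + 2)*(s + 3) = s^3/2 + 7*s^2/2 + 8*s + 6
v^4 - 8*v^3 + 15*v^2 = v^2*(v - 5)*(v - 3)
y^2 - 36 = (y - 6)*(y + 6)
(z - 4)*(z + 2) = z^2 - 2*z - 8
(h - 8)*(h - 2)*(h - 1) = h^3 - 11*h^2 + 26*h - 16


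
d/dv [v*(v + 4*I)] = 2*v + 4*I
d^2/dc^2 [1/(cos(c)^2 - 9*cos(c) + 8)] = (-4*sin(c)^4 + 51*sin(c)^2 - 423*cos(c)/4 + 27*cos(3*c)/4 + 99)/((cos(c) - 8)^3*(cos(c) - 1)^3)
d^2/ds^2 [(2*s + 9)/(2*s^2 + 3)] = 4*(4*s^3 + 54*s^2 - 18*s - 27)/(8*s^6 + 36*s^4 + 54*s^2 + 27)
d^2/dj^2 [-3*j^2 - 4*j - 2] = -6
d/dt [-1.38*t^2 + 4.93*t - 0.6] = 4.93 - 2.76*t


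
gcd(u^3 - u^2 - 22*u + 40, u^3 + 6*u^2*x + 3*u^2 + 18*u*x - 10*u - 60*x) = u^2 + 3*u - 10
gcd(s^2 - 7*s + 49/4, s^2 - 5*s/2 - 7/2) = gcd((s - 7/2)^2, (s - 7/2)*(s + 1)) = s - 7/2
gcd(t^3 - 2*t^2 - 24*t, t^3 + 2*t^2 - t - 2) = 1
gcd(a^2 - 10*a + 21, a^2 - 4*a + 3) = a - 3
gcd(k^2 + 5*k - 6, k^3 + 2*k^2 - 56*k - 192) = k + 6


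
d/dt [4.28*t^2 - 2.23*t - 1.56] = 8.56*t - 2.23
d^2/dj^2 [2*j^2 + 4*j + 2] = 4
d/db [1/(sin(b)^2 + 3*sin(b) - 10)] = -(2*sin(b) + 3)*cos(b)/(sin(b)^2 + 3*sin(b) - 10)^2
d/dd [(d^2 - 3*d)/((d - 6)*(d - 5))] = 2*(-4*d^2 + 30*d - 45)/(d^4 - 22*d^3 + 181*d^2 - 660*d + 900)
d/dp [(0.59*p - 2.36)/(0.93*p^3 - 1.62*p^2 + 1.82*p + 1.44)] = (-1.0974*p^3 + 7.5402*p^2 - 7.6464*p + 5.1448)/(0.8649*p^6 - 3.0132*p^5 + 6.0096*p^4 - 3.2184*p^3 - 1.3532*p^2 + 5.2416*p + 2.0736)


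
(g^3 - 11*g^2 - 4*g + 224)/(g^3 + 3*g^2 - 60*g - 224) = (g - 7)/(g + 7)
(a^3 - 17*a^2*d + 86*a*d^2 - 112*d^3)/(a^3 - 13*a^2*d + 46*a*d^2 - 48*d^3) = (a - 7*d)/(a - 3*d)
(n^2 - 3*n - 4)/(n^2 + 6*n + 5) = (n - 4)/(n + 5)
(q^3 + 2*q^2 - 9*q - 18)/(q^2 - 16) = (q^3 + 2*q^2 - 9*q - 18)/(q^2 - 16)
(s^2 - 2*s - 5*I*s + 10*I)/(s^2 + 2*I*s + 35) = (s - 2)/(s + 7*I)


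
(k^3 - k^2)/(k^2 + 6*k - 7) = k^2/(k + 7)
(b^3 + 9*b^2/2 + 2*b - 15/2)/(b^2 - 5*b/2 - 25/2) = (b^2 + 2*b - 3)/(b - 5)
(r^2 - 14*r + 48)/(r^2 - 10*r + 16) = (r - 6)/(r - 2)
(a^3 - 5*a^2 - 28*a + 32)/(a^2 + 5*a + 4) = (a^2 - 9*a + 8)/(a + 1)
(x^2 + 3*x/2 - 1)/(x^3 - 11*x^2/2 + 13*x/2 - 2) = (x + 2)/(x^2 - 5*x + 4)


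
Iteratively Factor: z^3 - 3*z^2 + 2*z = (z)*(z^2 - 3*z + 2) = z*(z - 1)*(z - 2)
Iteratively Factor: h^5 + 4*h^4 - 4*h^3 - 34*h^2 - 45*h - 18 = (h + 3)*(h^4 + h^3 - 7*h^2 - 13*h - 6) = (h + 1)*(h + 3)*(h^3 - 7*h - 6) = (h + 1)*(h + 2)*(h + 3)*(h^2 - 2*h - 3) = (h - 3)*(h + 1)*(h + 2)*(h + 3)*(h + 1)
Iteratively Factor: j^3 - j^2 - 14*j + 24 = (j - 2)*(j^2 + j - 12) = (j - 2)*(j + 4)*(j - 3)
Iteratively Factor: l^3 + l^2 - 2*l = (l)*(l^2 + l - 2) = l*(l - 1)*(l + 2)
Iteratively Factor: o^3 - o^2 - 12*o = (o - 4)*(o^2 + 3*o) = (o - 4)*(o + 3)*(o)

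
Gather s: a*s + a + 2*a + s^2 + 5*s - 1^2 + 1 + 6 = 3*a + s^2 + s*(a + 5) + 6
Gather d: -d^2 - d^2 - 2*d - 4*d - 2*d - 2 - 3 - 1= -2*d^2 - 8*d - 6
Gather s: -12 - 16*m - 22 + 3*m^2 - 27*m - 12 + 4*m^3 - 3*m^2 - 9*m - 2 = 4*m^3 - 52*m - 48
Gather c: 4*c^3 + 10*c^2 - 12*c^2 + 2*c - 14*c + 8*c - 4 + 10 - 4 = 4*c^3 - 2*c^2 - 4*c + 2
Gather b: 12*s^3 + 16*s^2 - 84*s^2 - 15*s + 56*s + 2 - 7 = 12*s^3 - 68*s^2 + 41*s - 5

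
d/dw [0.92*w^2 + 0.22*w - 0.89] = 1.84*w + 0.22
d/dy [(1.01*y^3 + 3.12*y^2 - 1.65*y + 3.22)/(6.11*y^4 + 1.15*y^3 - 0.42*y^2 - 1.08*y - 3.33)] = (-6.1711*y^6 - 38.1264*y^5 + 26.2323*y^4 - 77.0834*y^3 - 25.2615*y^2 - 18.0744*y + 8.9721)/(37.3321*y^8 + 14.053*y^7 - 3.8099*y^6 - 14.1636*y^5 - 43.0002*y^4 - 6.7518*y^3 + 3.9636*y^2 + 7.1928*y + 11.0889)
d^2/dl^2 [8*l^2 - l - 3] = 16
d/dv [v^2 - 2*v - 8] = 2*v - 2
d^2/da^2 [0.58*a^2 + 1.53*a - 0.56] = 1.16000000000000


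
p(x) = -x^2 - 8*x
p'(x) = -2*x - 8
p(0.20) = -1.64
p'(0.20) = -8.40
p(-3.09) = 15.17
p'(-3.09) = -1.82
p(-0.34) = 2.60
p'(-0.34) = -7.32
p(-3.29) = 15.50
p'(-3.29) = -1.42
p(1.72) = -16.72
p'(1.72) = -11.44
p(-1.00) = 7.00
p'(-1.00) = -6.00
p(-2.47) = 13.66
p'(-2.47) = -3.06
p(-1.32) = 8.82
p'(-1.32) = -5.36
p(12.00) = -240.00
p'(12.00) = -32.00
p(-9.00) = -9.00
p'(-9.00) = 10.00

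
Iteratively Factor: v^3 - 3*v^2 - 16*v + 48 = (v + 4)*(v^2 - 7*v + 12) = (v - 3)*(v + 4)*(v - 4)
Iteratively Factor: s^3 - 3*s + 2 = (s - 1)*(s^2 + s - 2) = (s - 1)*(s + 2)*(s - 1)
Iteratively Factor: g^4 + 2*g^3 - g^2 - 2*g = (g + 2)*(g^3 - g) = (g - 1)*(g + 2)*(g^2 + g) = g*(g - 1)*(g + 2)*(g + 1)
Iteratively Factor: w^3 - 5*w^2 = (w - 5)*(w^2) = w*(w - 5)*(w)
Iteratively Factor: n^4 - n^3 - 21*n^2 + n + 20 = (n + 4)*(n^3 - 5*n^2 - n + 5) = (n - 1)*(n + 4)*(n^2 - 4*n - 5) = (n - 1)*(n + 1)*(n + 4)*(n - 5)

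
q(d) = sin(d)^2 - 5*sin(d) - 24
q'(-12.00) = -3.31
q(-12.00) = -26.39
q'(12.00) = -5.12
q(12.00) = -21.03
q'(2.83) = 4.18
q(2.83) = -25.44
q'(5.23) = -3.33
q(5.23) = -18.90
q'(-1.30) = -1.85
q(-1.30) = -18.25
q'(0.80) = -2.48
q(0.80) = -27.07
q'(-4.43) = 0.86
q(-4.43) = -27.88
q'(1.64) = 0.21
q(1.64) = -27.99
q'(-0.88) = -4.17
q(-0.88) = -19.55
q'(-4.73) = -0.05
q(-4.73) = -28.00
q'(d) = 2*sin(d)*cos(d) - 5*cos(d)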